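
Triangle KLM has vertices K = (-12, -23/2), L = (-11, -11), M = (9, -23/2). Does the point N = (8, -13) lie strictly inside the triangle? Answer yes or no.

no

Barycentric coordinates of N: (61/21, -3, 23/21).
The three coordinates are positive, negative, positive; a point is interior exactly when all three are positive.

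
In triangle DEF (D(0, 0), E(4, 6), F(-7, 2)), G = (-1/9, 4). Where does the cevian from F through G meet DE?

(10/3, 5)

Barycentric coordinates of G with respect to DEF: (1/9, 5/9, 1/3).
On side DE the F-coordinate is zero; dropping G's F-weight 1/3 and renormalizing the remaining 1/9 : 5/9 gives weights 1/6, 5/6 on D, E.
H = (1/6)·(0, 0) + (5/6)·(4, 6) = (10/3, 5).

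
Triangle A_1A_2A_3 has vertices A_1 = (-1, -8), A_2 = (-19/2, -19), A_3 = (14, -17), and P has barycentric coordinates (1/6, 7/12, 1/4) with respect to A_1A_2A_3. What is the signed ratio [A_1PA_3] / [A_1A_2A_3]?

The signed ratio [A_1PA_3]/[A_1A_2A_3] equals the barycentric coordinate of P at vertex A_2, which is 7/12.

7/12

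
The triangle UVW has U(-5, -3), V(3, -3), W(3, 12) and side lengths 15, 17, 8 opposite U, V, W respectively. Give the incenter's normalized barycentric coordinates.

(3/8, 17/40, 1/5)

The incenter has barycentric coordinates proportional to the opposite side lengths: (15 : 17 : 8).
Normalizing by 15+17+8 = 40 gives (3/8, 17/40, 1/5).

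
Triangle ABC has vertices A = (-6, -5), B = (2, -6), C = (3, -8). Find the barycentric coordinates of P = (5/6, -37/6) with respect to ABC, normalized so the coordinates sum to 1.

Signed area of the reference triangle: [ABC] = ½·((-6)·(-6−(-8)) + 2·(-8−(-5)) + 3·(-5−(-6))) = ½·(-12 − 6 + 3) = -15/2.
[PBC] = ½·((5/6)·(-6−(-8)) + 2·(-8−(-37/6)) + 3·(-37/6−(-6))) = ½·(5/3 − 11/3 − 1/2) = -5/4, so the A-coordinate is (-5/4)/(-15/2) = 1/6.
[APC] = ½·((-6)·(-37/6−(-8)) + (5/6)·(-8−(-5)) + 3·(-5−(-37/6))) = ½·(-11 − 5/2 + 7/2) = -5, so the B-coordinate is 2/3.
[ABP] = ½·((-6)·(-6−(-37/6)) + 2·(-37/6−(-5)) + (5/6)·(-5−(-6))) = ½·(-1 − 7/3 + 5/6) = -5/4, so the C-coordinate is 1/6.
Check: 1/6 + 2/3 + 1/6 = 1.

(1/6, 2/3, 1/6)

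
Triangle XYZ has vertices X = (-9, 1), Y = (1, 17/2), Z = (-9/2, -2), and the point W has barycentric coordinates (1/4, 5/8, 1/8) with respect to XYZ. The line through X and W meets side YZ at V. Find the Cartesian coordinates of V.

(1/12, 27/4)

Line XW meets YZ where the X-coordinate vanishes; zeroing W's X-weight and renormalizing leaves Y, Z-weights 5/8 : 1/8 → (5/6, 1/6).
So V = (5/6)·Y + (1/6)·Z = (1/12, 27/4).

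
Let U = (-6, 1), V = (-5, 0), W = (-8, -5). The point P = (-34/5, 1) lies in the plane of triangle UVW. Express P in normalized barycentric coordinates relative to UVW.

(3/2, -3/5, 1/10)

Signed area of the reference triangle: [UVW] = ½·((-6)·(0−(-5)) + (-5)·(-5−1) + (-8)·(1−0)) = ½·(-30 + 30 − 8) = -4.
[PVW] = ½·((-34/5)·(0−(-5)) + (-5)·(-5−1) + (-8)·(1−0)) = ½·(-34 + 30 − 8) = -6, so the U-coordinate is (-6)/(-4) = 3/2.
[UPW] = ½·((-6)·(1−(-5)) + (-34/5)·(-5−1) + (-8)·(1−1)) = ½·(-36 + 204/5 + 0) = 12/5, so the V-coordinate is -3/5.
[UVP] = ½·((-6)·(0−1) + (-5)·(1−1) + (-34/5)·(1−0)) = ½·(6 + 0 − 34/5) = -2/5, so the W-coordinate is 1/10.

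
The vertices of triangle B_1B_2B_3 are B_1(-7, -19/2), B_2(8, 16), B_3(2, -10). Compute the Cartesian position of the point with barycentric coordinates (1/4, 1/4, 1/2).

M = (1/4)·B_1 + (1/4)·B_2 + (1/2)·B_3.
x-coordinate: (1/4)·(-7) + (1/4)·8 + (1/2)·2 = 5/4.
y-coordinate: (1/4)·(-19/2) + (1/4)·16 + (1/2)·(-10) = -27/8.

(5/4, -27/8)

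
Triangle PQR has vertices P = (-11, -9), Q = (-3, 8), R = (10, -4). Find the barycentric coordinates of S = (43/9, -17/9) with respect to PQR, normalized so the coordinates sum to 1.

Signed area of the reference triangle: [PQR] = ½·((-11)·(8−(-4)) + (-3)·(-4−(-9)) + 10·(-9−8)) = ½·(-132 − 15 − 170) = -317/2.
[SQR] = ½·((43/9)·(8−(-4)) + (-3)·(-4−(-17/9)) + 10·(-17/9−8)) = ½·(172/3 + 19/3 − 890/9) = -317/18, so the P-coordinate is (-317/18)/(-317/2) = 1/9.
[PSR] = ½·((-11)·(-17/9−(-4)) + (43/9)·(-4−(-9)) + 10·(-9−(-17/9))) = ½·(-209/9 + 215/9 − 640/9) = -317/9, so the Q-coordinate is 2/9.
[PQS] = ½·((-11)·(8−(-17/9)) + (-3)·(-17/9−(-9)) + (43/9)·(-9−8)) = ½·(-979/9 − 64/3 − 731/9) = -317/3, so the R-coordinate is 2/3.

(1/9, 2/9, 2/3)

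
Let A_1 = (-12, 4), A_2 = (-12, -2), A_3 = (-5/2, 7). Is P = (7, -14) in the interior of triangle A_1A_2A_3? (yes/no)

no

Barycentric coordinates of P: (-5, 4, 2).
The three coordinates are negative, positive, positive; a point is interior exactly when all three are positive.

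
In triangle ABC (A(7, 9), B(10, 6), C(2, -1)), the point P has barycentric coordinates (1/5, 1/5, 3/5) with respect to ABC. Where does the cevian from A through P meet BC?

Line AP meets BC where the A-coordinate vanishes; zeroing P's A-weight and renormalizing leaves B, C-weights 1/5 : 3/5 → (1/4, 3/4).
So Q = (1/4)·B + (3/4)·C = (4, 3/4).

(4, 3/4)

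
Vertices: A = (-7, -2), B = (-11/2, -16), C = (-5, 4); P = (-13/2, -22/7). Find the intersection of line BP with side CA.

(-20/3, -1)

Barycentric coordinates of P with respect to ABC: (5/7, 1/7, 1/7).
On side CA the B-coordinate is zero; dropping P's B-weight 1/7 and renormalizing the remaining 1/7 : 5/7 gives weights 1/6, 5/6 on C, A.
Q = (1/6)·(-5, 4) + (5/6)·(-7, -2) = (-20/3, -1).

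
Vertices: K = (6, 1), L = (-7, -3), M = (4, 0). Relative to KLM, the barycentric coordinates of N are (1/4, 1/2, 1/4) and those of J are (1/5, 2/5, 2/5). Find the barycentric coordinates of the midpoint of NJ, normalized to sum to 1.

Since both coordinate triples sum to 1, the midpoint's barycentrics are the componentwise average.
(1/4+1/5)/2 = 9/40; similarly 9/20 and 13/40.

(9/40, 9/20, 13/40)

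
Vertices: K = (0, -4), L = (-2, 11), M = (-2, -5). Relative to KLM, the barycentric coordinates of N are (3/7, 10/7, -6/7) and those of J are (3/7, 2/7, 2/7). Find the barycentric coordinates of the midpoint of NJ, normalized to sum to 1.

Since both coordinate triples sum to 1, the midpoint's barycentrics are the componentwise average.
(3/7+3/7)/2 = 3/7; similarly 6/7 and -2/7.

(3/7, 6/7, -2/7)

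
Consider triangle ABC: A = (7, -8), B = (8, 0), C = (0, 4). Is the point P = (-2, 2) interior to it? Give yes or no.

Barycentric coordinates of P: (6/17, -19/34, 41/34).
The three coordinates are positive, negative, positive; a point is interior exactly when all three are positive.

no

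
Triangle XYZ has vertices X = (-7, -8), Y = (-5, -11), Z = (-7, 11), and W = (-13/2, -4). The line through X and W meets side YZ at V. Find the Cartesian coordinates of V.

Barycentric coordinates of W with respect to XYZ: (1/2, 1/4, 1/4).
On side YZ the X-coordinate is zero; dropping W's X-weight 1/2 and renormalizing the remaining 1/4 : 1/4 gives weights 1/2, 1/2 on Y, Z.
V = (1/2)·(-5, -11) + (1/2)·(-7, 11) = (-6, 0).

(-6, 0)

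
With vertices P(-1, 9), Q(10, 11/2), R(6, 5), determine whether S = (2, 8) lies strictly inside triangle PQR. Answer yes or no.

yes

Barycentric coordinates of S: (28/39, 10/39, 1/39).
The three coordinates are positive, positive, positive; a point is interior exactly when all three are positive.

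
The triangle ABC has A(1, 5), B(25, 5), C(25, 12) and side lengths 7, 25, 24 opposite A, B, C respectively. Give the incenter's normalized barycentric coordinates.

The incenter has barycentric coordinates proportional to the opposite side lengths: (7 : 25 : 24).
Normalizing by 7+25+24 = 56 gives (1/8, 25/56, 3/7).

(1/8, 25/56, 3/7)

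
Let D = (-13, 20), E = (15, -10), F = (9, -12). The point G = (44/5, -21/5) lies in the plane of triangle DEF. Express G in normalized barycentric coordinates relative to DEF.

(1/5, 7/10, 1/10)

Signed area of the reference triangle: [DEF] = ½·((-13)·(-10−(-12)) + 15·(-12−20) + 9·(20−(-10))) = ½·(-26 − 480 + 270) = -118.
[GEF] = ½·((44/5)·(-10−(-12)) + 15·(-12−(-21/5)) + 9·(-21/5−(-10))) = ½·(88/5 − 117 + 261/5) = -118/5, so the D-coordinate is (-118/5)/(-118) = 1/5.
[DGF] = ½·((-13)·(-21/5−(-12)) + (44/5)·(-12−20) + 9·(20−(-21/5))) = ½·(-507/5 − 1408/5 + 1089/5) = -413/5, so the E-coordinate is 7/10.
[DEG] = ½·((-13)·(-10−(-21/5)) + 15·(-21/5−20) + (44/5)·(20−(-10))) = ½·(377/5 − 363 + 264) = -59/5, so the F-coordinate is 1/10.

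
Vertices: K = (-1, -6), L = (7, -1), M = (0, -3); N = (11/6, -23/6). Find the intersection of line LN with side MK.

(-3/4, -21/4)

Barycentric coordinates of N with respect to KLM: (1/2, 1/3, 1/6).
On side MK the L-coordinate is zero; dropping N's L-weight 1/3 and renormalizing the remaining 1/6 : 1/2 gives weights 1/4, 3/4 on M, K.
J = (1/4)·(0, -3) + (3/4)·(-1, -6) = (-3/4, -21/4).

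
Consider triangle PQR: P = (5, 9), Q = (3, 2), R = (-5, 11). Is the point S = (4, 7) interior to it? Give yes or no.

Barycentric coordinates of S: (49/74, 11/37, 3/74).
The three coordinates are positive, positive, positive; a point is interior exactly when all three are positive.

yes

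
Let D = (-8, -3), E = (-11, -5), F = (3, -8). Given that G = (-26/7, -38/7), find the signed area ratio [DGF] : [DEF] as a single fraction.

[DEF] = ½·((-8)·(-5−(-8)) + (-11)·(-8−(-3)) + 3·(-3−(-5))) = ½·(-24 + 55 + 6) = 37/2.
[DGF] = ½·((-8)·(-38/7−(-8)) + (-26/7)·(-8−(-3)) + 3·(-3−(-38/7))) = ½·(-144/7 + 130/7 + 51/7) = 37/14, so the ratio is (37/14)/(37/2) = 1/7.

1/7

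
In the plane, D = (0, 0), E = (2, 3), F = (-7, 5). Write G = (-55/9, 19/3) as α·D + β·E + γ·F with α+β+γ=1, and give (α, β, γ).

(-4/9, 4/9, 1)

Signed area of the reference triangle: [DEF] = ½·(0·(3−5) + 2·(5−0) + (-7)·(0−3)) = ½·(0 + 10 + 21) = 31/2.
[GEF] = ½·((-55/9)·(3−5) + 2·(5−(19/3)) + (-7)·(19/3−3)) = ½·(110/9 − 8/3 − 70/3) = -62/9, so the D-coordinate is (-62/9)/(31/2) = -4/9.
[DGF] = ½·(0·(19/3−5) + (-55/9)·(5−0) + (-7)·(0−(19/3))) = ½·(0 − 275/9 + 133/3) = 62/9, so the E-coordinate is 4/9.
[DEG] = ½·(0·(3−(19/3)) + 2·(19/3−0) + (-55/9)·(0−3)) = ½·(0 + 38/3 + 55/3) = 31/2, so the F-coordinate is 1.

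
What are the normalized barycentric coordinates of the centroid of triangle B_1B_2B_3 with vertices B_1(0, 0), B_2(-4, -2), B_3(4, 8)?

(1/3, 1/3, 1/3)

The centroid is the average of the vertices, so each weight is 1/3.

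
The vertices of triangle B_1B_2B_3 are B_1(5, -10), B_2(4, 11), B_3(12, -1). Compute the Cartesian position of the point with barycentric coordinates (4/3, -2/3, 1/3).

M = (4/3)·B_1 + (-2/3)·B_2 + (1/3)·B_3.
x-coordinate: (4/3)·5 + (-2/3)·4 + (1/3)·12 = 8.
y-coordinate: (4/3)·(-10) + (-2/3)·11 + (1/3)·(-1) = -21.

(8, -21)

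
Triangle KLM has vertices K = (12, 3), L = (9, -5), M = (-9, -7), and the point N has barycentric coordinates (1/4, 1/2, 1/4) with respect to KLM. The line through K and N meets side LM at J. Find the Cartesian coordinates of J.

(3, -17/3)

Line KN meets LM where the K-coordinate vanishes; zeroing N's K-weight and renormalizing leaves L, M-weights 1/2 : 1/4 → (2/3, 1/3).
So J = (2/3)·L + (1/3)·M = (3, -17/3).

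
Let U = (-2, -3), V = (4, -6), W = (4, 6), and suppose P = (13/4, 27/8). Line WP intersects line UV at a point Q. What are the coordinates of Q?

Barycentric coordinates of P with respect to UVW: (1/8, 1/8, 3/4).
On side UV the W-coordinate is zero; dropping P's W-weight 3/4 and renormalizing the remaining 1/8 : 1/8 gives weights 1/2, 1/2 on U, V.
Q = (1/2)·(-2, -3) + (1/2)·(4, -6) = (1, -9/2).

(1, -9/2)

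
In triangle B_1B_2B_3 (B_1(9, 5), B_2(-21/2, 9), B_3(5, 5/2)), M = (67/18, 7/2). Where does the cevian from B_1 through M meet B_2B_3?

Barycentric coordinates of M with respect to B_1B_2B_3: (1/9, 1/9, 7/9).
On side B_2B_3 the B_1-coordinate is zero; dropping M's B_1-weight 1/9 and renormalizing the remaining 1/9 : 7/9 gives weights 1/8, 7/8 on B_2, B_3.
N = (1/8)·(-21/2, 9) + (7/8)·(5, 5/2) = (49/16, 53/16).

(49/16, 53/16)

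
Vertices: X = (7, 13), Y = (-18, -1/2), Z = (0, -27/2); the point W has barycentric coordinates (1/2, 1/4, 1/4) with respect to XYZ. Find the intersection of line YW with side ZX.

Line YW meets ZX where the Y-coordinate vanishes; zeroing W's Y-weight and renormalizing leaves Z, X-weights 1/4 : 1/2 → (1/3, 2/3).
So V = (1/3)·Z + (2/3)·X = (14/3, 25/6).

(14/3, 25/6)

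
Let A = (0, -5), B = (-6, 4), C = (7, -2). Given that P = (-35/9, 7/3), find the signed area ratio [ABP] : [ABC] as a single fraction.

1/9

[ABC] = ½·(0·(4−(-2)) + (-6)·(-2−(-5)) + 7·(-5−4)) = ½·(0 − 18 − 63) = -81/2.
[ABP] = ½·(0·(4−(7/3)) + (-6)·(7/3−(-5)) + (-35/9)·(-5−4)) = ½·(0 − 44 + 35) = -9/2, so the ratio is (-9/2)/(-81/2) = 1/9.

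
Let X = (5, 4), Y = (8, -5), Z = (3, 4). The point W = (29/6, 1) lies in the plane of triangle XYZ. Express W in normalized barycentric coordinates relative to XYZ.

Signed area of the reference triangle: [XYZ] = ½·(5·(-5−4) + 8·(4−4) + 3·(4−(-5))) = ½·(-45 + 0 + 27) = -9.
[WYZ] = ½·((29/6)·(-5−4) + 8·(4−1) + 3·(1−(-5))) = ½·(-87/2 + 24 + 18) = -3/4, so the X-coordinate is (-3/4)/(-9) = 1/12.
[XWZ] = ½·(5·(1−4) + (29/6)·(4−4) + 3·(4−1)) = ½·(-15 + 0 + 9) = -3, so the Y-coordinate is 1/3.
[XYW] = ½·(5·(-5−1) + 8·(1−4) + (29/6)·(4−(-5))) = ½·(-30 − 24 + 87/2) = -21/4, so the Z-coordinate is 7/12.
Check: 1/12 + 1/3 + 7/12 = 1.

(1/12, 1/3, 7/12)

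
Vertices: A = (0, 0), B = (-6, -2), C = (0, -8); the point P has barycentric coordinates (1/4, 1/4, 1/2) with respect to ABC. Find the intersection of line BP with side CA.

Line BP meets CA where the B-coordinate vanishes; zeroing P's B-weight and renormalizing leaves C, A-weights 1/2 : 1/4 → (2/3, 1/3).
So Q = (2/3)·C + (1/3)·A = (0, -16/3).

(0, -16/3)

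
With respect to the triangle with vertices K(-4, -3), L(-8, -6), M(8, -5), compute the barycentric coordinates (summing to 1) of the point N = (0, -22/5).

Signed area of the reference triangle: [KLM] = ½·((-4)·(-6−(-5)) + (-8)·(-5−(-3)) + 8·(-3−(-6))) = ½·(4 + 16 + 24) = 22.
[NLM] = ½·(0·(-6−(-5)) + (-8)·(-5−(-22/5)) + 8·(-22/5−(-6))) = ½·(0 + 24/5 + 64/5) = 44/5, so the K-coordinate is (44/5)/22 = 2/5.
[KNM] = ½·((-4)·(-22/5−(-5)) + 0·(-5−(-3)) + 8·(-3−(-22/5))) = ½·(-12/5 + 0 + 56/5) = 22/5, so the L-coordinate is 1/5.
[KLN] = ½·((-4)·(-6−(-22/5)) + (-8)·(-22/5−(-3)) + 0·(-3−(-6))) = ½·(32/5 + 56/5 + 0) = 44/5, so the M-coordinate is 2/5.
Check: 2/5 + 1/5 + 2/5 = 1.

(2/5, 1/5, 2/5)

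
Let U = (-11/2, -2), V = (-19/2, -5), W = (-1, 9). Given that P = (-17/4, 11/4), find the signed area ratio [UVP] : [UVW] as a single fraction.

1/2

[UVW] = ½·((-11/2)·(-5−9) + (-19/2)·(9−(-2)) + (-1)·(-2−(-5))) = ½·(77 − 209/2 − 3) = -61/4.
[UVP] = ½·((-11/2)·(-5−(11/4)) + (-19/2)·(11/4−(-2)) + (-17/4)·(-2−(-5))) = ½·(341/8 − 361/8 − 51/4) = -61/8, so the ratio is (-61/8)/(-61/4) = 1/2.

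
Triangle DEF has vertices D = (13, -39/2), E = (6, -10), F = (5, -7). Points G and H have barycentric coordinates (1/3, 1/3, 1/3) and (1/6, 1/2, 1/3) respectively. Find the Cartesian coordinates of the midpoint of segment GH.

Barycentric coordinates of the midpoint are the average: (1/4, 5/12, 1/3).
Converting: (1/4)·D + (5/12)·E + (1/3)·F = (89/12, -91/8).

(89/12, -91/8)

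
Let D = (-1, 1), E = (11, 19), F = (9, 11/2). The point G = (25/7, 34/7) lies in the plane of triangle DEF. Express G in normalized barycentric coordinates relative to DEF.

(4/7, 1/7, 2/7)

Signed area of the reference triangle: [DEF] = ½·((-1)·(19−(11/2)) + 11·(11/2−1) + 9·(1−19)) = ½·(-27/2 + 99/2 − 162) = -63.
[GEF] = ½·((25/7)·(19−(11/2)) + 11·(11/2−(34/7)) + 9·(34/7−19)) = ½·(675/14 + 99/14 − 891/7) = -36, so the D-coordinate is (-36)/(-63) = 4/7.
[DGF] = ½·((-1)·(34/7−(11/2)) + (25/7)·(11/2−1) + 9·(1−(34/7))) = ½·(9/14 + 225/14 − 243/7) = -9, so the E-coordinate is 1/7.
[DEG] = ½·((-1)·(19−(34/7)) + 11·(34/7−1) + (25/7)·(1−19)) = ½·(-99/7 + 297/7 − 450/7) = -18, so the F-coordinate is 2/7.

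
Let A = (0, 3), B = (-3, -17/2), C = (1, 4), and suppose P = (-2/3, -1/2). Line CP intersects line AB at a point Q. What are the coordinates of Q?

(-3/2, -11/4)

Barycentric coordinates of P with respect to ABC: (1/3, 1/3, 1/3).
On side AB the C-coordinate is zero; dropping P's C-weight 1/3 and renormalizing the remaining 1/3 : 1/3 gives weights 1/2, 1/2 on A, B.
Q = (1/2)·(0, 3) + (1/2)·(-3, -17/2) = (-3/2, -11/4).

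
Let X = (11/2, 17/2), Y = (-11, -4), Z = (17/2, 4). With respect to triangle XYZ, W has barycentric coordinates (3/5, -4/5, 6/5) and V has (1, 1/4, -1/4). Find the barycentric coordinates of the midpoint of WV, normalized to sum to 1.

(4/5, -11/40, 19/40)

Since both coordinate triples sum to 1, the midpoint's barycentrics are the componentwise average.
(3/5+1)/2 = 4/5; similarly -11/40 and 19/40.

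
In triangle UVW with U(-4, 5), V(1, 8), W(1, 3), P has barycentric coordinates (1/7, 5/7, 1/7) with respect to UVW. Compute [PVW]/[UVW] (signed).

The signed ratio [PVW]/[UVW] equals the barycentric coordinate of P at vertex U, which is 1/7.

1/7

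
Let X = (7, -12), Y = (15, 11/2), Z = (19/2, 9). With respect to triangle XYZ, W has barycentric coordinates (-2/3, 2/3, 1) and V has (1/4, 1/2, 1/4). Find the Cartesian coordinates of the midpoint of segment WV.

Barycentric coordinates of the midpoint are the average: (-5/24, 7/12, 5/8).
Converting: (-5/24)·X + (7/12)·Y + (5/8)·Z = (635/48, 34/3).

(635/48, 34/3)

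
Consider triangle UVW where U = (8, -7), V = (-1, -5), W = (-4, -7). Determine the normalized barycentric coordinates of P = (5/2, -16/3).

Signed area of the reference triangle: [UVW] = ½·(8·(-5−(-7)) + (-1)·(-7−(-7)) + (-4)·(-7−(-5))) = ½·(16 + 0 + 8) = 12.
[PVW] = ½·((5/2)·(-5−(-7)) + (-1)·(-7−(-16/3)) + (-4)·(-16/3−(-5))) = ½·(5 + 5/3 + 4/3) = 4, so the U-coordinate is 4/12 = 1/3.
[UPW] = ½·(8·(-16/3−(-7)) + (5/2)·(-7−(-7)) + (-4)·(-7−(-16/3))) = ½·(40/3 + 0 + 20/3) = 10, so the V-coordinate is 5/6.
[UVP] = ½·(8·(-5−(-16/3)) + (-1)·(-16/3−(-7)) + (5/2)·(-7−(-5))) = ½·(8/3 − 5/3 − 5) = -2, so the W-coordinate is -1/6.

(1/3, 5/6, -1/6)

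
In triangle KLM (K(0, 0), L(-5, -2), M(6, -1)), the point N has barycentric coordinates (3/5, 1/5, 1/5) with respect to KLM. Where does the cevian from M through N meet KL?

Line MN meets KL where the M-coordinate vanishes; zeroing N's M-weight and renormalizing leaves K, L-weights 3/5 : 1/5 → (3/4, 1/4).
So J = (3/4)·K + (1/4)·L = (-5/4, -1/2).

(-5/4, -1/2)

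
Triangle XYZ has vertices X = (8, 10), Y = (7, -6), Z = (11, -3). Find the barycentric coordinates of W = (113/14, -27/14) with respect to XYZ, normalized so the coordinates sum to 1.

(3/14, 4/7, 3/14)

Signed area of the reference triangle: [XYZ] = ½·(8·(-6−(-3)) + 7·(-3−10) + 11·(10−(-6))) = ½·(-24 − 91 + 176) = 61/2.
[WYZ] = ½·((113/14)·(-6−(-3)) + 7·(-3−(-27/14)) + 11·(-27/14−(-6))) = ½·(-339/14 − 15/2 + 627/14) = 183/28, so the X-coordinate is (183/28)/(61/2) = 3/14.
[XWZ] = ½·(8·(-27/14−(-3)) + (113/14)·(-3−10) + 11·(10−(-27/14))) = ½·(60/7 − 1469/14 + 1837/14) = 122/7, so the Y-coordinate is 4/7.
[XYW] = ½·(8·(-6−(-27/14)) + 7·(-27/14−10) + (113/14)·(10−(-6))) = ½·(-228/7 − 167/2 + 904/7) = 183/28, so the Z-coordinate is 3/14.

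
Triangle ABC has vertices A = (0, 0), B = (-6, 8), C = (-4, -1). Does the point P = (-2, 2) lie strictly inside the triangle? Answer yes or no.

Barycentric coordinates of P: (12/19, 5/19, 2/19).
The three coordinates are positive, positive, positive; a point is interior exactly when all three are positive.

yes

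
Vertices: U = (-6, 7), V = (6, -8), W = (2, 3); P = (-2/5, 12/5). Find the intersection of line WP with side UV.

Barycentric coordinates of P with respect to UVW: (2/5, 1/5, 2/5).
On side UV the W-coordinate is zero; dropping P's W-weight 2/5 and renormalizing the remaining 2/5 : 1/5 gives weights 2/3, 1/3 on U, V.
Q = (2/3)·(-6, 7) + (1/3)·(6, -8) = (-2, 2).

(-2, 2)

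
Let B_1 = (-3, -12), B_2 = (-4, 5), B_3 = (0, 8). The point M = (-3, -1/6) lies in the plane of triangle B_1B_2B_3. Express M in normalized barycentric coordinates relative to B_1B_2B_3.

Signed area of the reference triangle: [B_1B_2B_3] = ½·((-3)·(5−8) + (-4)·(8−(-12)) + 0·(-12−5)) = ½·(9 − 80 + 0) = -71/2.
[MB_2B_3] = ½·((-3)·(5−8) + (-4)·(8−(-1/6)) + 0·(-1/6−5)) = ½·(9 − 98/3 + 0) = -71/6, so the B_1-coordinate is (-71/6)/(-71/2) = 1/3.
[B_1MB_3] = ½·((-3)·(-1/6−8) + (-3)·(8−(-12)) + 0·(-12−(-1/6))) = ½·(49/2 − 60 + 0) = -71/4, so the B_2-coordinate is 1/2.
[B_1B_2M] = ½·((-3)·(5−(-1/6)) + (-4)·(-1/6−(-12)) + (-3)·(-12−5)) = ½·(-31/2 − 142/3 + 51) = -71/12, so the B_3-coordinate is 1/6.
Check: 1/3 + 1/2 + 1/6 = 1.

(1/3, 1/2, 1/6)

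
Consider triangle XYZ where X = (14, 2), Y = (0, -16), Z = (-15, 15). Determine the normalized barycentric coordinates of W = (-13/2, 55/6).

Signed area of the reference triangle: [XYZ] = ½·(14·(-16−15) + 0·(15−2) + (-15)·(2−(-16))) = ½·(-434 + 0 − 270) = -352.
[WYZ] = ½·((-13/2)·(-16−15) + 0·(15−(55/6)) + (-15)·(55/6−(-16))) = ½·(403/2 + 0 − 755/2) = -88, so the X-coordinate is (-88)/(-352) = 1/4.
[XWZ] = ½·(14·(55/6−15) + (-13/2)·(15−2) + (-15)·(2−(55/6))) = ½·(-245/3 − 169/2 + 215/2) = -88/3, so the Y-coordinate is 1/12.
[XYW] = ½·(14·(-16−(55/6)) + 0·(55/6−2) + (-13/2)·(2−(-16))) = ½·(-1057/3 + 0 − 117) = -704/3, so the Z-coordinate is 2/3.

(1/4, 1/12, 2/3)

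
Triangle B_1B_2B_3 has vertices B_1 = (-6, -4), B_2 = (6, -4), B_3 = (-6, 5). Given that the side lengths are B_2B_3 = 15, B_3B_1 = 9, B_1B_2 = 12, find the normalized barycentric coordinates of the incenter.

The incenter has barycentric coordinates proportional to the opposite side lengths: (15 : 9 : 12).
Normalizing by 15+9+12 = 36 gives (5/12, 1/4, 1/3).

(5/12, 1/4, 1/3)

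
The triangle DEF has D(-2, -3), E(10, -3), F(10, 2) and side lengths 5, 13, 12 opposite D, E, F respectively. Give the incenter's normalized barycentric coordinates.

(1/6, 13/30, 2/5)

The incenter has barycentric coordinates proportional to the opposite side lengths: (5 : 13 : 12).
Normalizing by 5+13+12 = 30 gives (1/6, 13/30, 2/5).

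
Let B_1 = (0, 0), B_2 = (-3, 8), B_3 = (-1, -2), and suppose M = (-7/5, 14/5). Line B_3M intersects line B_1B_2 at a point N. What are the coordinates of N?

Barycentric coordinates of M with respect to B_1B_2B_3: (2/5, 2/5, 1/5).
On side B_1B_2 the B_3-coordinate is zero; dropping M's B_3-weight 1/5 and renormalizing the remaining 2/5 : 2/5 gives weights 1/2, 1/2 on B_1, B_2.
N = (1/2)·(0, 0) + (1/2)·(-3, 8) = (-3/2, 4).

(-3/2, 4)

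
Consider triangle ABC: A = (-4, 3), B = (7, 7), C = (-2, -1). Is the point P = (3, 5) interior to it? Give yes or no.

Barycentric coordinates of P: (7/26, 8/13, 3/26).
The three coordinates are positive, positive, positive; a point is interior exactly when all three are positive.

yes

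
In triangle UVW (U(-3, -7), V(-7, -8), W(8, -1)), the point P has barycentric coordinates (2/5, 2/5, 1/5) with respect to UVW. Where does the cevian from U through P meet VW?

Line UP meets VW where the U-coordinate vanishes; zeroing P's U-weight and renormalizing leaves V, W-weights 2/5 : 1/5 → (2/3, 1/3).
So Q = (2/3)·V + (1/3)·W = (-2, -17/3).

(-2, -17/3)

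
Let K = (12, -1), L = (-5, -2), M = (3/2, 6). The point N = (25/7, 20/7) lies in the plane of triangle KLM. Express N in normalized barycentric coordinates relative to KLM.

(2/7, 1/7, 4/7)

Signed area of the reference triangle: [KLM] = ½·(12·(-2−6) + (-5)·(6−(-1)) + (3/2)·(-1−(-2))) = ½·(-96 − 35 + 3/2) = -259/4.
[NLM] = ½·((25/7)·(-2−6) + (-5)·(6−(20/7)) + (3/2)·(20/7−(-2))) = ½·(-200/7 − 110/7 + 51/7) = -37/2, so the K-coordinate is (-37/2)/(-259/4) = 2/7.
[KNM] = ½·(12·(20/7−6) + (25/7)·(6−(-1)) + (3/2)·(-1−(20/7))) = ½·(-264/7 + 25 − 81/14) = -37/4, so the L-coordinate is 1/7.
[KLN] = ½·(12·(-2−(20/7)) + (-5)·(20/7−(-1)) + (25/7)·(-1−(-2))) = ½·(-408/7 − 135/7 + 25/7) = -37, so the M-coordinate is 4/7.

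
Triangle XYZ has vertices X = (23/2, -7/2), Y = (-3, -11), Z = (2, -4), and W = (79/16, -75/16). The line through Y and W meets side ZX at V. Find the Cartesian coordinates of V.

Barycentric coordinates of W with respect to XYZ: (3/8, 1/8, 1/2).
On side ZX the Y-coordinate is zero; dropping W's Y-weight 1/8 and renormalizing the remaining 1/2 : 3/8 gives weights 4/7, 3/7 on Z, X.
V = (4/7)·(2, -4) + (3/7)·(23/2, -7/2) = (85/14, -53/14).

(85/14, -53/14)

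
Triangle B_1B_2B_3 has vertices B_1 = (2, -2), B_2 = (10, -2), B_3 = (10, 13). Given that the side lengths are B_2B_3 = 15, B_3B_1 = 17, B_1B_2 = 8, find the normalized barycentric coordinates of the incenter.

The incenter has barycentric coordinates proportional to the opposite side lengths: (15 : 17 : 8).
Normalizing by 15+17+8 = 40 gives (3/8, 17/40, 1/5).

(3/8, 17/40, 1/5)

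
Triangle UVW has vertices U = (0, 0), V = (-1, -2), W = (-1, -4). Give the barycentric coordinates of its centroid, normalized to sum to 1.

(1/3, 1/3, 1/3)

The centroid is the average of the vertices, so each weight is 1/3.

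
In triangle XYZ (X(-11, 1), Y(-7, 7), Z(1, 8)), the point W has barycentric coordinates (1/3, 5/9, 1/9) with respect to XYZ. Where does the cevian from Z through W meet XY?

(-17/2, 19/4)

Line ZW meets XY where the Z-coordinate vanishes; zeroing W's Z-weight and renormalizing leaves X, Y-weights 1/3 : 5/9 → (3/8, 5/8).
So V = (3/8)·X + (5/8)·Y = (-17/2, 19/4).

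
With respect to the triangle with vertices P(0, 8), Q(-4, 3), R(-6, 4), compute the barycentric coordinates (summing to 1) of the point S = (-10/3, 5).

Signed area of the reference triangle: [PQR] = ½·(0·(3−4) + (-4)·(4−8) + (-6)·(8−3)) = ½·(0 + 16 − 30) = -7.
[SQR] = ½·((-10/3)·(3−4) + (-4)·(4−5) + (-6)·(5−3)) = ½·(10/3 + 4 − 12) = -7/3, so the P-coordinate is (-7/3)/(-7) = 1/3.
[PSR] = ½·(0·(5−4) + (-10/3)·(4−8) + (-6)·(8−5)) = ½·(0 + 40/3 − 18) = -7/3, so the Q-coordinate is 1/3.
[PQS] = ½·(0·(3−5) + (-4)·(5−8) + (-10/3)·(8−3)) = ½·(0 + 12 − 50/3) = -7/3, so the R-coordinate is 1/3.

(1/3, 1/3, 1/3)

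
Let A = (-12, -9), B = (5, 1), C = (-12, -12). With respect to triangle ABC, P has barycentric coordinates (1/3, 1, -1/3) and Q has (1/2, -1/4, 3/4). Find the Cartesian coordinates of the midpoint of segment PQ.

(-45/8, -47/8)

Barycentric coordinates of the midpoint are the average: (5/12, 3/8, 5/24).
Converting: (5/12)·A + (3/8)·B + (5/24)·C = (-45/8, -47/8).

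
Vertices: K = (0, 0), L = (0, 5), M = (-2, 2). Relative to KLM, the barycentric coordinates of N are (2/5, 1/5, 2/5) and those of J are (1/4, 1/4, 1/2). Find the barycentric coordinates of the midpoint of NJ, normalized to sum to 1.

(13/40, 9/40, 9/20)

Since both coordinate triples sum to 1, the midpoint's barycentrics are the componentwise average.
(2/5+1/4)/2 = 13/40; similarly 9/40 and 9/20.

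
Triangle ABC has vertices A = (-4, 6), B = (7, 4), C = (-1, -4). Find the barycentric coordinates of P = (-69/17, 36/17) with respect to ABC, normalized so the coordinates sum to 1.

Signed area of the reference triangle: [ABC] = ½·((-4)·(4−(-4)) + 7·(-4−6) + (-1)·(6−4)) = ½·(-32 − 70 − 2) = -52.
[PBC] = ½·((-69/17)·(4−(-4)) + 7·(-4−(36/17)) + (-1)·(36/17−4)) = ½·(-552/17 − 728/17 + 32/17) = -624/17, so the A-coordinate is (-624/17)/(-52) = 12/17.
[APC] = ½·((-4)·(36/17−(-4)) + (-69/17)·(-4−6) + (-1)·(6−(36/17))) = ½·(-416/17 + 690/17 − 66/17) = 104/17, so the B-coordinate is -2/17.
[ABP] = ½·((-4)·(4−(36/17)) + 7·(36/17−6) + (-69/17)·(6−4)) = ½·(-128/17 − 462/17 − 138/17) = -364/17, so the C-coordinate is 7/17.

(12/17, -2/17, 7/17)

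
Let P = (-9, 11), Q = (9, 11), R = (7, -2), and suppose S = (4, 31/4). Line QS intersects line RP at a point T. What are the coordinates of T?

(-1, 9/2)

Barycentric coordinates of S with respect to PQR: (1/4, 1/2, 1/4).
On side RP the Q-coordinate is zero; dropping S's Q-weight 1/2 and renormalizing the remaining 1/4 : 1/4 gives weights 1/2, 1/2 on R, P.
T = (1/2)·(7, -2) + (1/2)·(-9, 11) = (-1, 9/2).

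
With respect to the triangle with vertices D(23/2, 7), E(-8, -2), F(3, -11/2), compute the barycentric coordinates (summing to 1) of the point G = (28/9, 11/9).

(4/9, 1/3, 2/9)

Signed area of the reference triangle: [DEF] = ½·((23/2)·(-2−(-11/2)) + (-8)·(-11/2−7) + 3·(7−(-2))) = ½·(161/4 + 100 + 27) = 669/8.
[GEF] = ½·((28/9)·(-2−(-11/2)) + (-8)·(-11/2−(11/9)) + 3·(11/9−(-2))) = ½·(98/9 + 484/9 + 29/3) = 223/6, so the D-coordinate is (223/6)/(669/8) = 4/9.
[DGF] = ½·((23/2)·(11/9−(-11/2)) + (28/9)·(-11/2−7) + 3·(7−(11/9))) = ½·(2783/36 − 350/9 + 52/3) = 223/8, so the E-coordinate is 1/3.
[DEG] = ½·((23/2)·(-2−(11/9)) + (-8)·(11/9−7) + (28/9)·(7−(-2))) = ½·(-667/18 + 416/9 + 28) = 223/12, so the F-coordinate is 2/9.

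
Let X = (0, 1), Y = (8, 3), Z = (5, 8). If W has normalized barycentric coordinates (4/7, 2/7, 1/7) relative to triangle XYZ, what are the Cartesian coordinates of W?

(3, 18/7)

W = (4/7)·X + (2/7)·Y + (1/7)·Z.
x-coordinate: (4/7)·0 + (2/7)·8 + (1/7)·5 = 3.
y-coordinate: (4/7)·1 + (2/7)·3 + (1/7)·8 = 18/7.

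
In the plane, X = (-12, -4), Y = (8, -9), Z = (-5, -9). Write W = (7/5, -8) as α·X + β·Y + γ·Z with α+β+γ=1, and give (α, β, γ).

Signed area of the reference triangle: [XYZ] = ½·((-12)·(-9−(-9)) + 8·(-9−(-4)) + (-5)·(-4−(-9))) = ½·(0 − 40 − 25) = -65/2.
[WYZ] = ½·((7/5)·(-9−(-9)) + 8·(-9−(-8)) + (-5)·(-8−(-9))) = ½·(0 − 8 − 5) = -13/2, so the X-coordinate is (-13/2)/(-65/2) = 1/5.
[XWZ] = ½·((-12)·(-8−(-9)) + (7/5)·(-9−(-4)) + (-5)·(-4−(-8))) = ½·(-12 − 7 − 20) = -39/2, so the Y-coordinate is 3/5.
[XYW] = ½·((-12)·(-9−(-8)) + 8·(-8−(-4)) + (7/5)·(-4−(-9))) = ½·(12 − 32 + 7) = -13/2, so the Z-coordinate is 1/5.
Check: 1/5 + 3/5 + 1/5 = 1.

(1/5, 3/5, 1/5)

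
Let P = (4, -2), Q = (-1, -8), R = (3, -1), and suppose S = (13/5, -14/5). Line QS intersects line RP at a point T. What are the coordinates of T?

Barycentric coordinates of S with respect to PQR: (2/5, 1/5, 2/5).
On side RP the Q-coordinate is zero; dropping S's Q-weight 1/5 and renormalizing the remaining 2/5 : 2/5 gives weights 1/2, 1/2 on R, P.
T = (1/2)·(3, -1) + (1/2)·(4, -2) = (7/2, -3/2).

(7/2, -3/2)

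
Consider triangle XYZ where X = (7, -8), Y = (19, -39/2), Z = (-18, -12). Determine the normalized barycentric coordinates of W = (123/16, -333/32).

Signed area of the reference triangle: [XYZ] = ½·(7·(-39/2−(-12)) + 19·(-12−(-8)) + (-18)·(-8−(-39/2))) = ½·(-105/2 − 76 − 207) = -671/4.
[WYZ] = ½·((123/16)·(-39/2−(-12)) + 19·(-12−(-333/32)) + (-18)·(-333/32−(-39/2))) = ½·(-1845/32 − 969/32 − 2619/16) = -2013/16, so the X-coordinate is (-2013/16)/(-671/4) = 3/4.
[XWZ] = ½·(7·(-333/32−(-12)) + (123/16)·(-12−(-8)) + (-18)·(-8−(-333/32))) = ½·(357/32 − 123/4 − 693/16) = -2013/64, so the Y-coordinate is 3/16.
[XYW] = ½·(7·(-39/2−(-333/32)) + 19·(-333/32−(-8)) + (123/16)·(-8−(-39/2))) = ½·(-2037/32 − 1463/32 + 2829/32) = -671/64, so the Z-coordinate is 1/16.
Check: 3/4 + 3/16 + 1/16 = 1.

(3/4, 3/16, 1/16)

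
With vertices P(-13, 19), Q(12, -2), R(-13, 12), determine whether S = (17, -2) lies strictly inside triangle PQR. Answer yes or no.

Barycentric coordinates of S: (2/5, 6/5, -3/5).
The three coordinates are positive, positive, negative; a point is interior exactly when all three are positive.

no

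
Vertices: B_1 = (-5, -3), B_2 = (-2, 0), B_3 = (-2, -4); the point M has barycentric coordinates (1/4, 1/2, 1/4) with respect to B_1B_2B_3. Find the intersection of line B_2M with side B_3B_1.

(-7/2, -7/2)

Line B_2M meets B_3B_1 where the B_2-coordinate vanishes; zeroing M's B_2-weight and renormalizing leaves B_3, B_1-weights 1/4 : 1/4 → (1/2, 1/2).
So N = (1/2)·B_3 + (1/2)·B_1 = (-7/2, -7/2).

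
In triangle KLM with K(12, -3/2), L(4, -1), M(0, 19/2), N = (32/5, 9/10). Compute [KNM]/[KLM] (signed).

[KLM] = ½·(12·(-1−(19/2)) + 4·(19/2−(-3/2)) + 0·(-3/2−(-1))) = ½·(-126 + 44 + 0) = -41.
[KNM] = ½·(12·(9/10−(19/2)) + (32/5)·(19/2−(-3/2)) + 0·(-3/2−(9/10))) = ½·(-516/5 + 352/5 + 0) = -82/5, so the ratio is (-82/5)/(-41) = 2/5.

2/5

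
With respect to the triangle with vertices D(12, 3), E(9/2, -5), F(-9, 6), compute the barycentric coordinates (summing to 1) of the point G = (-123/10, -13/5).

Signed area of the reference triangle: [DEF] = ½·(12·(-5−6) + (9/2)·(6−3) + (-9)·(3−(-5))) = ½·(-132 + 27/2 − 72) = -381/4.
[GEF] = ½·((-123/10)·(-5−6) + (9/2)·(6−(-13/5)) + (-9)·(-13/5−(-5))) = ½·(1353/10 + 387/10 − 108/5) = 381/5, so the D-coordinate is (381/5)/(-381/4) = -4/5.
[DGF] = ½·(12·(-13/5−6) + (-123/10)·(6−3) + (-9)·(3−(-13/5))) = ½·(-516/5 − 369/10 − 252/5) = -381/4, so the E-coordinate is 1.
[DEG] = ½·(12·(-5−(-13/5)) + (9/2)·(-13/5−3) + (-123/10)·(3−(-5))) = ½·(-144/5 − 126/5 − 492/5) = -381/5, so the F-coordinate is 4/5.

(-4/5, 1, 4/5)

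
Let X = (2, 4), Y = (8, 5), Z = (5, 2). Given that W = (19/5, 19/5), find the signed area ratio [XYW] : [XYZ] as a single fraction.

[XYZ] = ½·(2·(5−2) + 8·(2−4) + 5·(4−5)) = ½·(6 − 16 − 5) = -15/2.
[XYW] = ½·(2·(5−(19/5)) + 8·(19/5−4) + (19/5)·(4−5)) = ½·(12/5 − 8/5 − 19/5) = -3/2, so the ratio is (-3/2)/(-15/2) = 1/5.

1/5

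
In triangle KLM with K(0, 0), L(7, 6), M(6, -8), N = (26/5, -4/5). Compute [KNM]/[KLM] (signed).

2/5

[KLM] = ½·(0·(6−(-8)) + 7·(-8−0) + 6·(0−6)) = ½·(0 − 56 − 36) = -46.
[KNM] = ½·(0·(-4/5−(-8)) + (26/5)·(-8−0) + 6·(0−(-4/5))) = ½·(0 − 208/5 + 24/5) = -92/5, so the ratio is (-92/5)/(-46) = 2/5.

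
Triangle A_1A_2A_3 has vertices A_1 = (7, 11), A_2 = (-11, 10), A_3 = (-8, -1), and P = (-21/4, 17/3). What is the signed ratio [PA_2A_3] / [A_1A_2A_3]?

[A_1A_2A_3] = ½·(7·(10−(-1)) + (-11)·(-1−11) + (-8)·(11−10)) = ½·(77 + 132 − 8) = 201/2.
[PA_2A_3] = ½·((-21/4)·(10−(-1)) + (-11)·(-1−(17/3)) + (-8)·(17/3−10)) = ½·(-231/4 + 220/3 + 104/3) = 201/8, so the ratio is (201/8)/(201/2) = 1/4.

1/4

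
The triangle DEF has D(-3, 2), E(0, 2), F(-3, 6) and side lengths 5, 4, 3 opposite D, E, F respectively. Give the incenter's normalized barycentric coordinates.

The incenter has barycentric coordinates proportional to the opposite side lengths: (5 : 4 : 3).
Normalizing by 5+4+3 = 12 gives (5/12, 1/3, 1/4).

(5/12, 1/3, 1/4)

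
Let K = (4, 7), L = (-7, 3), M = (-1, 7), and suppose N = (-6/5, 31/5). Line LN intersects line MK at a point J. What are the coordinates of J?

(1/4, 7)

Barycentric coordinates of N with respect to KLM: (1/5, 1/5, 3/5).
On side MK the L-coordinate is zero; dropping N's L-weight 1/5 and renormalizing the remaining 3/5 : 1/5 gives weights 3/4, 1/4 on M, K.
J = (3/4)·(-1, 7) + (1/4)·(4, 7) = (1/4, 7).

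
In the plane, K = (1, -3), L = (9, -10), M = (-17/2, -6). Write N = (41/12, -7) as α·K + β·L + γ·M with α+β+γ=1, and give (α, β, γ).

(1/3, 1/2, 1/6)

Signed area of the reference triangle: [KLM] = ½·(1·(-10−(-6)) + 9·(-6−(-3)) + (-17/2)·(-3−(-10))) = ½·(-4 − 27 − 119/2) = -181/4.
[NLM] = ½·((41/12)·(-10−(-6)) + 9·(-6−(-7)) + (-17/2)·(-7−(-10))) = ½·(-41/3 + 9 − 51/2) = -181/12, so the K-coordinate is (-181/12)/(-181/4) = 1/3.
[KNM] = ½·(1·(-7−(-6)) + (41/12)·(-6−(-3)) + (-17/2)·(-3−(-7))) = ½·(-1 − 41/4 − 34) = -181/8, so the L-coordinate is 1/2.
[KLN] = ½·(1·(-10−(-7)) + 9·(-7−(-3)) + (41/12)·(-3−(-10))) = ½·(-3 − 36 + 287/12) = -181/24, so the M-coordinate is 1/6.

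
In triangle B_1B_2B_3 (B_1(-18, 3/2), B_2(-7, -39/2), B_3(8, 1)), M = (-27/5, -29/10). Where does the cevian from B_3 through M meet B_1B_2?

(-43/3, -11/2)

Barycentric coordinates of M with respect to B_1B_2B_3: (2/5, 1/5, 2/5).
On side B_1B_2 the B_3-coordinate is zero; dropping M's B_3-weight 2/5 and renormalizing the remaining 2/5 : 1/5 gives weights 2/3, 1/3 on B_1, B_2.
N = (2/3)·(-18, 3/2) + (1/3)·(-7, -39/2) = (-43/3, -11/2).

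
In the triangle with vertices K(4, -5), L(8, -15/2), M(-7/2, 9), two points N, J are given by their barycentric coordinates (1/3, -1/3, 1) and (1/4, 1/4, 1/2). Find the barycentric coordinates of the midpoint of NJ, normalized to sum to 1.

(7/24, -1/24, 3/4)

Since both coordinate triples sum to 1, the midpoint's barycentrics are the componentwise average.
(1/3+1/4)/2 = 7/24; similarly -1/24 and 3/4.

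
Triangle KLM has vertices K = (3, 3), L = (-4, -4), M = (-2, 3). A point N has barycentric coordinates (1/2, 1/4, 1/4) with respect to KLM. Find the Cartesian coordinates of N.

N = (1/2)·K + (1/4)·L + (1/4)·M.
x-coordinate: (1/2)·3 + (1/4)·(-4) + (1/4)·(-2) = 0.
y-coordinate: (1/2)·3 + (1/4)·(-4) + (1/4)·3 = 5/4.

(0, 5/4)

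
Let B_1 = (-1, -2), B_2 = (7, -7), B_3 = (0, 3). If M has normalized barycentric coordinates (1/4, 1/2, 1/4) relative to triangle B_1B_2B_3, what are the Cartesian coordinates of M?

(13/4, -13/4)

M = (1/4)·B_1 + (1/2)·B_2 + (1/4)·B_3.
x-coordinate: (1/4)·(-1) + (1/2)·7 + (1/4)·0 = 13/4.
y-coordinate: (1/4)·(-2) + (1/2)·(-7) + (1/4)·3 = -13/4.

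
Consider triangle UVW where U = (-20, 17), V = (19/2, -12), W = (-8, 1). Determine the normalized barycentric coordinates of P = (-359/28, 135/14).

(5/7, 3/14, 1/14)

Signed area of the reference triangle: [UVW] = ½·((-20)·(-12−1) + (19/2)·(1−17) + (-8)·(17−(-12))) = ½·(260 − 152 − 232) = -62.
[PVW] = ½·((-359/28)·(-12−1) + (19/2)·(1−(135/14)) + (-8)·(135/14−(-12))) = ½·(4667/28 − 2299/28 − 1212/7) = -310/7, so the U-coordinate is (-310/7)/(-62) = 5/7.
[UPW] = ½·((-20)·(135/14−1) + (-359/28)·(1−17) + (-8)·(17−(135/14))) = ½·(-1210/7 + 1436/7 − 412/7) = -93/7, so the V-coordinate is 3/14.
[UVP] = ½·((-20)·(-12−(135/14)) + (19/2)·(135/14−17) + (-359/28)·(17−(-12))) = ½·(3030/7 − 1957/28 − 10411/28) = -31/7, so the W-coordinate is 1/14.
Check: 5/7 + 3/14 + 1/14 = 1.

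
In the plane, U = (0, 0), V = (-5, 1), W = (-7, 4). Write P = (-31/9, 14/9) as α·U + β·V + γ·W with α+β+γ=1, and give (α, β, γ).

Signed area of the reference triangle: [UVW] = ½·(0·(1−4) + (-5)·(4−0) + (-7)·(0−1)) = ½·(0 − 20 + 7) = -13/2.
[PVW] = ½·((-31/9)·(1−4) + (-5)·(4−(14/9)) + (-7)·(14/9−1)) = ½·(31/3 − 110/9 − 35/9) = -26/9, so the U-coordinate is (-26/9)/(-13/2) = 4/9.
[UPW] = ½·(0·(14/9−4) + (-31/9)·(4−0) + (-7)·(0−(14/9))) = ½·(0 − 124/9 + 98/9) = -13/9, so the V-coordinate is 2/9.
[UVP] = ½·(0·(1−(14/9)) + (-5)·(14/9−0) + (-31/9)·(0−1)) = ½·(0 − 70/9 + 31/9) = -13/6, so the W-coordinate is 1/3.
Check: 4/9 + 2/9 + 1/3 = 1.

(4/9, 2/9, 1/3)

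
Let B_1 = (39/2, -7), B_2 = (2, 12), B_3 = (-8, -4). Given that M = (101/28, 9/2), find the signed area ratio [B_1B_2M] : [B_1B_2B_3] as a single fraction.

3/14

[B_1B_2B_3] = ½·((39/2)·(12−(-4)) + 2·(-4−(-7)) + (-8)·(-7−12)) = ½·(312 + 6 + 152) = 235.
[B_1B_2M] = ½·((39/2)·(12−(9/2)) + 2·(9/2−(-7)) + (101/28)·(-7−12)) = ½·(585/4 + 23 − 1919/28) = 705/14, so the ratio is (705/14)/235 = 3/14.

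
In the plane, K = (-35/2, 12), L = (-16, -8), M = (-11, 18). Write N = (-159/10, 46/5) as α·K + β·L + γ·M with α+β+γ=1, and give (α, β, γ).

Signed area of the reference triangle: [KLM] = ½·((-35/2)·(-8−18) + (-16)·(18−12) + (-11)·(12−(-8))) = ½·(455 − 96 − 220) = 139/2.
[NLM] = ½·((-159/10)·(-8−18) + (-16)·(18−(46/5)) + (-11)·(46/5−(-8))) = ½·(2067/5 − 704/5 − 946/5) = 417/10, so the K-coordinate is (417/10)/(139/2) = 3/5.
[KNM] = ½·((-35/2)·(46/5−18) + (-159/10)·(18−12) + (-11)·(12−(46/5))) = ½·(154 − 477/5 − 154/5) = 139/10, so the L-coordinate is 1/5.
[KLN] = ½·((-35/2)·(-8−(46/5)) + (-16)·(46/5−12) + (-159/10)·(12−(-8))) = ½·(301 + 224/5 − 318) = 139/10, so the M-coordinate is 1/5.
Check: 3/5 + 1/5 + 1/5 = 1.

(3/5, 1/5, 1/5)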